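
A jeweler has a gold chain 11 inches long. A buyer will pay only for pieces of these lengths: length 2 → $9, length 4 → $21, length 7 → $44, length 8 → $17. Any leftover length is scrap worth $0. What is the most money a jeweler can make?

Consider every possible first cut. best[k] is the best of p[i]+best[k−i] over all sellable i≤k.
best[1] = 0
best[2] = 9
best[3] = 9
best[4] = 21
best[5] = 21
best[6] = 30  (first piece 2, then best[4]=21)
best[7] = 44
best[8] = 44
best[9] = 53  (first piece 2, then best[7]=44)
best[10] = 53
best[11] = 65  (first piece 4, then best[7]=44)
One optimal cutting: 7 + 4 → $65.

65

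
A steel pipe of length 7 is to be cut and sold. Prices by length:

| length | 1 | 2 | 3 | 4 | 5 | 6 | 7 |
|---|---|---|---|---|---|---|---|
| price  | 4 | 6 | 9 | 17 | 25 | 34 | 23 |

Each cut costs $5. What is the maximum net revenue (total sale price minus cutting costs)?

33

Consider every possible first cut. v[k] is the best of p[i]+v[k−i] over all sellable i≤k, charging 5 whenever i<k.
v[1] = 4
v[2] = max(4+4-5, 6+0) = 6
v[3] = max(4+6-5, 6+4-5, 9+0) = 9
v[4] = max(4+9-5, 6+6-5, 9+4-5, 17+0) = 17
v[5] = max(4+17-5, 6+9-5, 9+6-5, 17+4-5, 25+0) = 25
v[6] = max(4+25-5, 6+17-5, 9+9-5, 17+6-5, 25+4-5, 34+0) = 34
v[7] = max(4+34-5, 6+25-5, 9+17-5, …, 34+4-5, 23+0) = 33
One optimal plan: pieces 6 + 1 (1 cut) → $38 − $5 = $33.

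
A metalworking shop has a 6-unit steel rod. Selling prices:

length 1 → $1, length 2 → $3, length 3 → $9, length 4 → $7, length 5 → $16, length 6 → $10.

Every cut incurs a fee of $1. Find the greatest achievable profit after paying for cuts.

Build net[k] bottom-up: net[k] = max over allowed piece i of (p[i] + net[k−i]) − 1 per cut.
net[1] = 1
net[2] = 3
net[3] = 9
net[4] = 9  (first piece 1, then net[3]=9)
net[5] = 16
net[6] = 17  (first piece 3, then net[3]=9)
One optimal plan: pieces 3 + 3 (1 cut) → $18 − $1 = $17.

17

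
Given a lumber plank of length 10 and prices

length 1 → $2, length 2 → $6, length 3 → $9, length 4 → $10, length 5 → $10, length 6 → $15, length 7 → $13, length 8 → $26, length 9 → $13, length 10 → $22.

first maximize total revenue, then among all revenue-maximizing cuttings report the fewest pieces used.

2

Consider every possible first cut. r[k] is the best of p[i]+r[k−i] over all sellable i≤k.
r[1] = 2
r[2] = max(2+2, 6+0) = 6
r[3] = max(2+6, 6+2, 9+0) = 9
r[4] = max(2+9, 6+6, 9+2, 10+0) = 12
r[5] = max(2+12, 6+9, 9+6, 10+2, 10+0) = 15
r[6] = max(2+15, 6+12, 9+9, 10+6, 10+2, 15+0) = 18
r[7] = max(2+18, 6+15, 9+12, …, 15+2, 13+0) = 21
r[8] = max(2+21, 6+18, 9+15, …, 13+2, 26+0) = 26
r[9] = max(2+26, 6+21, 9+18, …, 26+2, 13+0) = 28
r[10] = max(2+28, 6+26, 9+21, …, 13+2, 22+0) = 32
Maximum revenue is $32.
Now minimize piece count subject to staying optimal: for each k, pieces[k] = 1 + min over i with p[i]+r[k−i]=r[k] of pieces[k−i].
pieces[7] = 3
pieces[8] = 1
pieces[9] = 2
pieces[10] = 2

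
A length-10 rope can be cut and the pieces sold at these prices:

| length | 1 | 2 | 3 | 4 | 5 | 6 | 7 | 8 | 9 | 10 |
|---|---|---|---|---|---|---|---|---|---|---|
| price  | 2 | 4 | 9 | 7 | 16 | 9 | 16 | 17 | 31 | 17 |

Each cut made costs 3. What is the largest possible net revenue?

Consider every possible first cut. net[k] is the best of p[i]+net[k−i] over all sellable i≤k, charging 3 whenever i<k.
net[1] = 2
net[2] = 4
net[3] = 9
net[4] = 8  (first piece 1, then net[3]=9)
net[5] = 16
net[6] = 15  (first piece 1, then net[5]=16)
net[7] = 17  (first piece 2, then net[5]=16)
net[8] = 22  (first piece 3, then net[5]=16)
net[9] = 31
net[10] = 30  (first piece 1, then net[9]=31)
One optimal plan: pieces 9 + 1 (1 cut) → 33 − 3 = 30.

30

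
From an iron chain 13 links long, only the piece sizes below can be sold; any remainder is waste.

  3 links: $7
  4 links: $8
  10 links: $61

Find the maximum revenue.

Consider every possible first cut. r[k] is the best of p[i]+r[k−i] over all sellable i≤k.
r[1] = 0
r[2] = 0
r[3] = 7
r[4] = max(7+0, 8+0) = 8
r[5] = max(7+0, 8+0) = 8
r[6] = max(7+7, 8+0) = 14
r[7] = max(7+8, 8+7) = 15
r[8] = max(7+8, 8+8) = 16
r[9] = max(7+14, 8+8) = 21
r[10] = max(7+15, 8+14, 61+0) = 61
r[11] = max(7+16, 8+15, 61+0) = 61
r[12] = max(7+21, 8+16, 61+0) = 61
r[13] = max(7+61, 8+21, 61+7) = 68
One optimal cutting: 10 + 3 → $68.

68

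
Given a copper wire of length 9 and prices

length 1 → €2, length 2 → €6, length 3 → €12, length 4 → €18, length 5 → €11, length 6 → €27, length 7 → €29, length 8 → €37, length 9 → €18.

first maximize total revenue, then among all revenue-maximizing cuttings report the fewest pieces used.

2

Consider every possible first cut. r[k] is the best of p[i]+r[k−i] over all sellable i≤k.
r[1] = 2
r[2] = max(2+2, 6+0) = 6
r[3] = max(2+6, 6+2, 12+0) = 12
r[4] = max(2+12, 6+6, 12+2, 18+0) = 18
r[5] = max(2+18, 6+12, 12+6, 18+2, 11+0) = 20
r[6] = max(2+20, 6+18, 12+12, 18+6, 11+2, 27+0) = 27
r[7] = max(2+27, 6+20, 12+18, …, 27+2, 29+0) = 30
r[8] = max(2+30, 6+27, 12+20, …, 29+2, 37+0) = 37
r[9] = max(2+37, 6+30, 12+27, …, 37+2, 18+0) = 39
Maximum revenue is €39.
Now minimize piece count subject to staying optimal: for each k, pieces[k] = 1 + min over i with p[i]+r[k−i]=r[k] of pieces[k−i].
pieces[6] = 1
pieces[7] = 2
pieces[8] = 1
pieces[9] = 2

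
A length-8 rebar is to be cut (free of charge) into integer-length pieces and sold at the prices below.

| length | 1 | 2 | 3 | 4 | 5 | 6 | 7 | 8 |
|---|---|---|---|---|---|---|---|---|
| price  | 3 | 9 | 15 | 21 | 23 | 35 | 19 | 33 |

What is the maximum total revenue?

44

Consider every possible first cut. best[k] is the best of p[i]+best[k−i] over all sellable i≤k.
best[1] = 3
best[2] = max(3+3, 9+0) = 9
best[3] = max(3+9, 9+3, 15+0) = 15
best[4] = max(3+15, 9+9, 15+3, 21+0) = 21
best[5] = max(3+21, 9+15, 15+9, 21+3, 23+0) = 24
best[6] = max(3+24, 9+21, 15+15, 21+9, 23+3, 35+0) = 35
best[7] = max(3+35, 9+24, 15+21, …, 35+3, 19+0) = 38
best[8] = max(3+38, 9+35, 15+24, …, 19+3, 33+0) = 44
One optimal cutting: 6 + 2 → ₹35 + ₹9 = ₹44.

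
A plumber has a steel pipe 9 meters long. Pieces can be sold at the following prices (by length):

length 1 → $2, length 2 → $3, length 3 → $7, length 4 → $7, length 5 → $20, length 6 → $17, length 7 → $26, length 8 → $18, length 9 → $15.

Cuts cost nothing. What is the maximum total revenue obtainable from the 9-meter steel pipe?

Consider every possible first cut. R[k] is the best of p[i]+R[k−i] over all sellable i≤k.
R[1] = 2
R[2] = max(2+2, 3+0) = 4
R[3] = max(2+4, 3+2, 7+0) = 7
R[4] = max(2+7, 3+4, 7+2, 7+0) = 9
R[5] = max(2+9, 3+7, 7+4, 7+2, 20+0) = 20
R[6] = max(2+20, 3+9, 7+7, 7+4, 20+2, 17+0) = 22
R[7] = max(2+22, 3+20, 7+9, …, 17+2, 26+0) = 26
R[8] = max(2+26, 3+22, 7+20, …, 26+2, 18+0) = 28
R[9] = max(2+28, 3+26, 7+22, …, 18+2, 15+0) = 30
One optimal cutting: 7 + 1 + 1 → $26 + $2 + $2 = $30.

30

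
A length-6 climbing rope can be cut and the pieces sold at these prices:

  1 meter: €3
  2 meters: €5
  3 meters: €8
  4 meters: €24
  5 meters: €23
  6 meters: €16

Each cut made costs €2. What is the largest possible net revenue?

27

Consider every possible first cut. r[k] is the best of p[i]+r[k−i] over all sellable i≤k, charging 2 whenever i<k.
r[1] = 3
r[2] = 5
r[3] = 8
r[4] = 24
r[5] = 25  (first piece 1, then r[4]=24)
r[6] = 27  (first piece 2, then r[4]=24)
One optimal plan: pieces 4 + 2 (1 cut) → €29 − €2 = €27.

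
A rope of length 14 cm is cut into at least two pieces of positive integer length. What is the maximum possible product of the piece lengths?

Fill f[k] for k=2..14: at each k try every first piece i and multiply by the better of (k−i) uncut or f[k−i].
Small cases: f[2]=1, f[3]=2, f[4]=4, f[5]=6, f[6]=9, f[7]=12, f[8]=18, f[9]=27.
f[10] = max(1×27, 2×18, 3×12, …, 8×2, 9×1) = 36
f[11] = max(1×36, 2×27, 3×18, …, 9×2, 10×1) = 54
f[12] = max(1×54, 2×36, 3×27, …, 10×2, 11×1) = 81
f[13] = max(1×81, 2×54, 3×36, …, 11×2, 12×1) = 108
f[14] = max(1×108, 2×81, 3×54, …, 12×2, 13×1) = 162
One optimal split: 3 + 3 + 3 + 3 + 2; product 3×3×3×3×2 = 162.

162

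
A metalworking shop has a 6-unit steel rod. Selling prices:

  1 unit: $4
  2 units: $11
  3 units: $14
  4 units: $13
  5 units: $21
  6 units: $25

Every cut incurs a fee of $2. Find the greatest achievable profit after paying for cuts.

29

Build v[k] bottom-up: v[k] = max over allowed piece i of (p[i] + v[k−i]) − 2 per cut.
v[1] = 4
v[2] = 11
v[3] = 14
v[4] = 20  (first piece 2, then v[2]=11)
v[5] = 23  (first piece 2, then v[3]=14)
v[6] = 29  (first piece 2, then v[4]=20)
One optimal plan: pieces 2 + 2 + 2 (2 cuts) → $33 − $4 = $29.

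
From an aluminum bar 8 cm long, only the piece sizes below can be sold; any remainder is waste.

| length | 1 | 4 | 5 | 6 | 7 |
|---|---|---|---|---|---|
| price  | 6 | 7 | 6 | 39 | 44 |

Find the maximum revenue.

Consider every possible first cut. f[k] is the best of p[i]+f[k−i] over all sellable i≤k.
f[1] = 6
f[2] = 12  (first piece 1, then f[1]=6)
f[3] = 18  (first piece 1, then f[2]=12)
f[4] = 24  (first piece 1, then f[3]=18)
f[5] = 30  (first piece 1, then f[4]=24)
f[6] = 39
f[7] = 45  (first piece 1, then f[6]=39)
f[8] = 51  (first piece 1, then f[7]=45)
One optimal cutting: 6 + 1 + 1 → $51.

51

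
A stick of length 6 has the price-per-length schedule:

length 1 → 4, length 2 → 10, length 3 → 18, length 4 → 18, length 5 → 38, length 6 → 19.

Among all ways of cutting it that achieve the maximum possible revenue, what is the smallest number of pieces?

Let r[k] be the best obtainable value from length k. For each k, try every first piece i and keep the best of price[i] + r[k−i].
r[1] = 4
r[2] = max(4+4, 10+0) = 10
r[3] = max(4+10, 10+4, 18+0) = 18
r[4] = max(4+18, 10+10, 18+4, 18+0) = 22
r[5] = max(4+22, 10+18, 18+10, 18+4, 38+0) = 38
r[6] = max(4+38, 10+22, 18+18, 18+10, 38+4, 19+0) = 42
Maximum revenue is 42.
Now minimize piece count subject to staying optimal: for each k, pieces[k] = 1 + min over i with p[i]+r[k−i]=r[k] of pieces[k−i].
pieces[3] = 1
pieces[4] = 2
pieces[5] = 1
pieces[6] = 2

2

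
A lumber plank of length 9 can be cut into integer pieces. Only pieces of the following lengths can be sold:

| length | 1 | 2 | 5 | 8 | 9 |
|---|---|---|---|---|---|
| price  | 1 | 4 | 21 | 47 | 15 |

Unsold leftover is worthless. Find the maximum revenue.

48

Let r[k] be the best obtainable value from length k. For each k, try every first piece i and keep the best of price[i] + r[k−i].
r[1] = 1
r[2] = 4
r[3] = 5  (first piece 1, then r[2]=4)
r[4] = 8  (first piece 2, then r[2]=4)
r[5] = 21
r[6] = 22  (first piece 1, then r[5]=21)
r[7] = 25  (first piece 2, then r[5]=21)
r[8] = 47
r[9] = 48  (first piece 1, then r[8]=47)
One optimal cutting: 8 + 1 → $48.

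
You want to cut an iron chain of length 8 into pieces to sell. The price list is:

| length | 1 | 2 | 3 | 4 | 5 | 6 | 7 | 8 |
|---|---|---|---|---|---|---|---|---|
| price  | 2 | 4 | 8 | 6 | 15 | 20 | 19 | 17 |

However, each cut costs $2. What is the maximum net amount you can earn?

Consider every possible first cut. v[k] is the best of p[i]+v[k−i] over all sellable i≤k, charging 2 whenever i<k.
v[1] = 2
v[2] = 4
v[3] = 8
v[4] = 8  (first piece 1, then v[3]=8)
v[5] = 15
v[6] = 20
v[7] = 20  (first piece 1, then v[6]=20)
v[8] = 22  (first piece 2, then v[6]=20)
One optimal plan: pieces 6 + 2 (1 cut) → $24 − $2 = $22.

22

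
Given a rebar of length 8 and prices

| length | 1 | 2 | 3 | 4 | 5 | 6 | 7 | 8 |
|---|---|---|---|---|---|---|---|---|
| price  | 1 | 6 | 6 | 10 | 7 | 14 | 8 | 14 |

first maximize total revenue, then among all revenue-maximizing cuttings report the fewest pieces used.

Let r[k] be the best obtainable value from length k. For each k, try every first piece i and keep the best of price[i] + r[k−i].
r[1] = 1
r[2] = 6
r[3] = 7  (first piece 1, then r[2]=6)
r[4] = 12  (first piece 2, then r[2]=6)
r[5] = 13  (first piece 1, then r[4]=12)
r[6] = 18  (first piece 2, then r[4]=12)
r[7] = 19  (first piece 1, then r[6]=18)
r[8] = 24  (first piece 2, then r[6]=18)
Maximum revenue is ₹24.
Now minimize piece count subject to staying optimal: for each k, pieces[k] = 1 + min over i with p[i]+r[k−i]=r[k] of pieces[k−i].
pieces[5] = 3
pieces[6] = 3
pieces[7] = 4
pieces[8] = 4

4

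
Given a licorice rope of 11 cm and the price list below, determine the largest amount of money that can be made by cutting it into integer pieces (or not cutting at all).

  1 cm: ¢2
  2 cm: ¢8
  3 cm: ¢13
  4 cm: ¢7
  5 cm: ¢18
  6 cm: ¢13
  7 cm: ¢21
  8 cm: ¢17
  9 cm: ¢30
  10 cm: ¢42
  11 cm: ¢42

47

Consider every possible first cut. best[k] is the best of p[i]+best[k−i] over all sellable i≤k.
best[1] = 2
best[2] = 8
best[3] = 13
best[4] = 16  (first piece 2, then best[2]=8)
best[5] = 21  (first piece 2, then best[3]=13)
best[6] = 26  (first piece 3, then best[3]=13)
best[7] = 29  (first piece 2, then best[5]=21)
best[8] = 34  (first piece 2, then best[6]=26)
best[9] = 39  (first piece 3, then best[6]=26)
best[10] = 42  (first piece 2, then best[8]=34)
best[11] = 47  (first piece 2, then best[9]=39)
One optimal cutting: 3 + 3 + 3 + 2 → ¢13 + ¢13 + ¢13 + ¢8 = ¢47.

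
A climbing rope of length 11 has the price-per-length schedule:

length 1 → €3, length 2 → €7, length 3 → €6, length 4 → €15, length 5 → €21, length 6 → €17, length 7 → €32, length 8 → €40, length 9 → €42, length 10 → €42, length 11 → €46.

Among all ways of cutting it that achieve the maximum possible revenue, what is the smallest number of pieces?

Let r[k] be the best obtainable value from length k. For each k, try every first piece i and keep the best of price[i] + r[k−i].
r[1] = 3
r[2] = 7
r[3] = 10  (first piece 1, then r[2]=7)
r[4] = 15
r[5] = 21
r[6] = 24  (first piece 1, then r[5]=21)
r[7] = 32
r[8] = 40
r[9] = 43  (first piece 1, then r[8]=40)
r[10] = 47  (first piece 2, then r[8]=40)
r[11] = 50  (first piece 1, then r[10]=47)
Maximum revenue is €50.
Now minimize piece count subject to staying optimal: for each k, pieces[k] = 1 + min over i with p[i]+r[k−i]=r[k] of pieces[k−i].
pieces[8] = 1
pieces[9] = 2
pieces[10] = 2
pieces[11] = 3

3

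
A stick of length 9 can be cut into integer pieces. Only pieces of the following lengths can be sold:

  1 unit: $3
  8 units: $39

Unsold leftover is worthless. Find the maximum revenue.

Consider every possible first cut. f[k] is the best of p[i]+f[k−i] over all sellable i≤k.
f[1] = 3
f[2] = 6  (first piece 1, then f[1]=3)
f[3] = 9  (first piece 1, then f[2]=6)
f[4] = 12  (first piece 1, then f[3]=9)
f[5] = 15  (first piece 1, then f[4]=12)
f[6] = 18  (first piece 1, then f[5]=15)
f[7] = 21  (first piece 1, then f[6]=18)
f[8] = 39
f[9] = 42  (first piece 1, then f[8]=39)
One optimal cutting: 8 + 1 → $42.

42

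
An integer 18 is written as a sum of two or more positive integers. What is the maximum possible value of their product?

729

Let P[k] be the best product for length k (with at least one cut). For each first piece i, the rest contributes max(k−i, P[k−i]).
P[2] = 1*max(1,0) = 1*1 = 1
P[3] = max(1*2, 2*1) = 2
P[4] = max(1*3, 2*2, 3*1) = 4
P[5] = max(1*4, 2*3, 3*2, 4*1) = 6
P[6] = max(1*6, 2*4, 3*3, 4*2, 5*1) = 9
P[7] = max(1*9, 2*6, 3*4, 4*3, 5*2, 6*1) = 12
P[8] = max(1*12, 2*9, 3*6, …, 6*2, 7*1) = 18
P[9] = max(1*18, 2*12, 3*9, …, 7*2, 8*1) = 27
P[10] = max(1*27, 2*18, 3*12, …, 8*2, 9*1) = 36
P[11] = max(1*36, 2*27, 3*18, …, 9*2, 10*1) = 54
P[12] = max(1*54, 2*36, 3*27, …, 10*2, 11*1) = 81
P[13] = max(1*81, 2*54, 3*36, …, 11*2, 12*1) = 108
P[14] = max(1*108, 2*81, 3*54, …, 12*2, 13*1) = 162
P[15] = max(1*162, 2*108, 3*81, …, 13*2, 14*1) = 243
P[16] = max(1*243, 2*162, 3*108, …, 14*2, 15*1) = 324
P[17] = max(1*324, 2*243, 3*162, …, 15*2, 16*1) = 486
P[18] = max(1*486, 2*324, 3*243, …, 16*2, 17*1) = 729
One optimal split: 3 + 3 + 3 + 3 + 3 + 3; product 3*3*3*3*3*3 = 729.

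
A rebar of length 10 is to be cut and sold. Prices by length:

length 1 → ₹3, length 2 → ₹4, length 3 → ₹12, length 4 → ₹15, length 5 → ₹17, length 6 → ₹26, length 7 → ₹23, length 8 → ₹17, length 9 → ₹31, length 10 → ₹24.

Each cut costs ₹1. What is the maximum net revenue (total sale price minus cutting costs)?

40

Build v[k] bottom-up: v[k] = max over allowed piece i of (p[i] + v[k−i]) − 1 per cut.
v[1] = 3
v[2] = max(3+3-1, 4+0) = 5
v[3] = max(3+5-1, 4+3-1, 12+0) = 12
v[4] = max(3+12-1, 4+5-1, 12+3-1, 15+0) = 15
v[5] = max(3+15-1, 4+12-1, 12+5-1, 15+3-1, 17+0) = 17
v[6] = max(3+17-1, 4+15-1, 12+12-1, 15+5-1, 17+3-1, 26+0) = 26
v[7] = max(3+26-1, 4+17-1, 12+15-1, …, 26+3-1, 23+0) = 28
v[8] = max(3+28-1, 4+26-1, 12+17-1, …, 23+3-1, 17+0) = 30
v[9] = max(3+30-1, 4+28-1, 12+26-1, …, 17+3-1, 31+0) = 37
v[10] = max(3+37-1, 4+30-1, 12+28-1, …, 31+3-1, 24+0) = 40
One optimal plan: pieces 6 + 4 (1 cut) → ₹41 − ₹1 = ₹40.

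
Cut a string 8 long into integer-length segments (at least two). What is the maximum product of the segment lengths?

18

Fill f[k] for k=2..8: at each k try every first piece i and multiply by the better of (k−i) uncut or f[k−i].
f[2] = 1·max(1,0) = 1·1 = 1
f[3] = 1·max(2,1) = 1·2 = 2
f[4] = 2·max(2,1) = 2·2 = 4
f[5] = 2·max(3,2) = 2·3 = 6
f[6] = 3·max(3,2) = 3·3 = 9
f[7] = 2·max(5,6) = 2·6 = 12
f[8] = 2·max(6,9) = 2·9 = 18
One optimal split: 3 + 3 + 2; product 3·3·2 = 18.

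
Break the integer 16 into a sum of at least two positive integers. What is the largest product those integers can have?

324

Let g[k] be the best product for length k (with at least one cut). For each first piece i, the rest contributes max(k−i, g[k−i]).
g[2] = 1*max(1,0) = 1*1 = 1
g[3] = 1*max(2,1) = 1*2 = 2
g[4] = 2*max(2,1) = 2*2 = 4
g[5] = 2*max(3,2) = 2*3 = 6
g[6] = 3*max(3,2) = 3*3 = 9
g[7] = 2*max(5,6) = 2*6 = 12
g[8] = 2*max(6,9) = 2*9 = 18
g[9] = 3*max(6,9) = 3*9 = 27
g[10] = 2*max(8,18) = 2*18 = 36
g[11] = 2*max(9,27) = 2*27 = 54
g[12] = 3*max(9,27) = 3*27 = 81
g[13] = 2*max(11,54) = 2*54 = 108
g[14] = 2*max(12,81) = 2*81 = 162
g[15] = 3*max(12,81) = 3*81 = 243
g[16] = 2*max(14,162) = 2*162 = 324
One optimal split: 3 + 3 + 3 + 3 + 2 + 2; product 3*3*3*3*2*2 = 324.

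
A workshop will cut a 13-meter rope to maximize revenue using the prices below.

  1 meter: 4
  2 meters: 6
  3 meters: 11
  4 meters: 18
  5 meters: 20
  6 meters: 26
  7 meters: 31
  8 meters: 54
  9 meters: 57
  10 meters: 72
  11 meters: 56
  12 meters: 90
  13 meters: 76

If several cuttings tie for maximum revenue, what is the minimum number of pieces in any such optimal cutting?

2

Build r[k] bottom-up: r[k] = max over allowed piece i of (p[i] + r[k−i]).
r[1] = 4
r[2] = 8  (first piece 1, then r[1]=4)
r[3] = 12  (first piece 1, then r[2]=8)
r[4] = 18
r[5] = 22  (first piece 1, then r[4]=18)
r[6] = 26  (first piece 1, then r[5]=22)
r[7] = 31
r[8] = 54
r[9] = 58  (first piece 1, then r[8]=54)
r[10] = 72
r[11] = 76  (first piece 1, then r[10]=72)
r[12] = 90
r[13] = 94  (first piece 1, then r[12]=90)
Maximum revenue is 94.
Now minimize piece count subject to staying optimal: for each k, pieces[k] = 1 + min over i with p[i]+r[k−i]=r[k] of pieces[k−i].
pieces[10] = 1
pieces[11] = 2
pieces[12] = 1
pieces[13] = 2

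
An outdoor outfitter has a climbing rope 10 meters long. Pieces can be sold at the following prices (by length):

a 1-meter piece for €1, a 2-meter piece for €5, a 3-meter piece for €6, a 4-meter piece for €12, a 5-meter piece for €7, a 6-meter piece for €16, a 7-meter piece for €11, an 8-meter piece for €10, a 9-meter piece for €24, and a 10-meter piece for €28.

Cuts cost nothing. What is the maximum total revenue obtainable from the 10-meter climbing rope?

29

Consider every possible first cut. v[k] is the best of p[i]+v[k−i] over all sellable i≤k.
v[1] = 1
v[2] = 5
v[3] = 6  (first piece 1, then v[2]=5)
v[4] = 12
v[5] = 13  (first piece 1, then v[4]=12)
v[6] = 17  (first piece 2, then v[4]=12)
v[7] = 18  (first piece 1, then v[6]=17)
v[8] = 24  (first piece 4, then v[4]=12)
v[9] = 25  (first piece 1, then v[8]=24)
v[10] = 29  (first piece 2, then v[8]=24)
One optimal cutting: 4 + 4 + 2 → €12 + €12 + €5 = €29.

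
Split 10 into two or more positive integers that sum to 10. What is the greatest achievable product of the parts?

36

Fill m[k] for k=2..10: at each k try every first piece i and multiply by the better of (k−i) uncut or m[k−i].
Small cases: m[2]=1, m[3]=2, m[4]=4, m[5]=6.
m[6] = 3×max(3,2) = 3×3 = 9
m[7] = 2×max(5,6) = 2×6 = 12
m[8] = 2×max(6,9) = 2×9 = 18
m[9] = 3×max(6,9) = 3×9 = 27
m[10] = 2×max(8,18) = 2×18 = 36
One optimal split: 3 + 3 + 2 + 2; product 3×3×2×2 = 36.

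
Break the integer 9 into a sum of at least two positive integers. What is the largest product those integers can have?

Fill P[k] for k=2..9: at each k try every first piece i and multiply by the better of (k−i) uncut or P[k−i].
P[2] = 1·max(1,0) = 1·1 = 1
P[3] = max(1·2, 2·1) = 2
P[4] = max(1·3, 2·2, 3·1) = 4
P[5] = max(1·4, 2·3, 3·2, 4·1) = 6
P[6] = max(1·6, 2·4, 3·3, 4·2, 5·1) = 9
P[7] = max(1·9, 2·6, 3·4, 4·3, 5·2, 6·1) = 12
P[8] = max(1·12, 2·9, 3·6, …, 6·2, 7·1) = 18
P[9] = max(1·18, 2·12, 3·9, …, 7·2, 8·1) = 27
One optimal split: 3 + 3 + 3; product 3·3·3 = 27.

27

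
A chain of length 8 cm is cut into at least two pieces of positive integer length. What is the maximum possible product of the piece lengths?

18

Fill prod[k] for k=2..8: at each k try every first piece i and multiply by the better of (k−i) uncut or prod[k−i].
prod[2] = 1×max(1,0) = 1×1 = 1
prod[3] = max(1×2, 2×1) = 2
prod[4] = max(1×3, 2×2, 3×1) = 4
prod[5] = max(1×4, 2×3, 3×2, 4×1) = 6
prod[6] = max(1×6, 2×4, 3×3, 4×2, 5×1) = 9
prod[7] = max(1×9, 2×6, 3×4, 4×3, 5×2, 6×1) = 12
prod[8] = max(1×12, 2×9, 3×6, …, 6×2, 7×1) = 18
One optimal split: 3 + 3 + 2; product 3×3×2 = 18.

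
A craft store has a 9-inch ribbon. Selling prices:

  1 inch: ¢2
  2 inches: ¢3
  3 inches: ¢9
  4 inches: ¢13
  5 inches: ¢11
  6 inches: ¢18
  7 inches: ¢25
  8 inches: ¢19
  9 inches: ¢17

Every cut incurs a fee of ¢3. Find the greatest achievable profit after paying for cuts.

Let v[k] be the best obtainable value from length k. For each k, try every first piece i and keep the best of price[i] + v[k−i] minus the 3 cut fee when i<k.
v[1] = 2
v[2] = max(2+2-3, 3+0) = 3
v[3] = max(2+3-3, 3+2-3, 9+0) = 9
v[4] = max(2+9-3, 3+3-3, 9+2-3, 13+0) = 13
v[5] = max(2+13-3, 3+9-3, 9+3-3, 13+2-3, 11+0) = 12
v[6] = max(2+12-3, 3+13-3, 9+9-3, 13+3-3, 11+2-3, 18+0) = 18
v[7] = max(2+18-3, 3+12-3, 9+13-3, …, 18+2-3, 25+0) = 25
v[8] = max(2+25-3, 3+18-3, 9+12-3, …, 25+2-3, 19+0) = 24
v[9] = max(2+24-3, 3+25-3, 9+18-3, …, 19+2-3, 17+0) = 25
One optimal plan: pieces 7 + 2 (1 cut) → ¢28 − ¢3 = ¢25.

25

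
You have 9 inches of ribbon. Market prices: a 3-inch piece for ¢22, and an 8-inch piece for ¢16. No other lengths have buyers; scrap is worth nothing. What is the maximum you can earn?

Consider every possible first cut. r[k] is the best of p[i]+r[k−i] over all sellable i≤k.
r[1] = 0
r[2] = 0
r[3] = 22
r[4] = 22
r[5] = 22
r[6] = 44  (first piece 3, then r[3]=22)
r[7] = 44
r[8] = max(22+22, 16+0) = 44
r[9] = max(22+44, 16+0) = 66
One optimal cutting: 3 + 3 + 3 → ¢66.

66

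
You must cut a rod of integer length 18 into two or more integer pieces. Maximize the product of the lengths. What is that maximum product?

Fill f[k] for k=2..18: at each k try every first piece i and multiply by the better of (k−i) uncut or f[k−i].
Small cases: f[2]=1, f[3]=2, f[4]=4, f[5]=6, f[6]=9, f[7]=12, f[8]=18, f[9]=27, f[10]=36, f[11]=54.
f[12] = max(1×54, 2×36, 3×27, …, 10×2, 11×1) = 81
f[13] = max(1×81, 2×54, 3×36, …, 11×2, 12×1) = 108
f[14] = max(1×108, 2×81, 3×54, …, 12×2, 13×1) = 162
f[15] = max(1×162, 2×108, 3×81, …, 13×2, 14×1) = 243
f[16] = max(1×243, 2×162, 3×108, …, 14×2, 15×1) = 324
f[17] = max(1×324, 2×243, 3×162, …, 15×2, 16×1) = 486
f[18] = max(1×486, 2×324, 3×243, …, 16×2, 17×1) = 729
One optimal split: 3 + 3 + 3 + 3 + 3 + 3; product 3×3×3×3×3×3 = 729.

729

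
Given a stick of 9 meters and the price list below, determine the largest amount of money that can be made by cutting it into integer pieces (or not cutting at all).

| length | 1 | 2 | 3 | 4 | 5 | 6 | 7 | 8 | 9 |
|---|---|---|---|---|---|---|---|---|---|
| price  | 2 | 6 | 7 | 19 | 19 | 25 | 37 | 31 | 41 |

Consider every possible first cut. best[k] is the best of p[i]+best[k−i] over all sellable i≤k.
best[1] = 2
best[2] = max(2+2, 6+0) = 6
best[3] = max(2+6, 6+2, 7+0) = 8
best[4] = max(2+8, 6+6, 7+2, 19+0) = 19
best[5] = max(2+19, 6+8, 7+6, 19+2, 19+0) = 21
best[6] = max(2+21, 6+19, 7+8, 19+6, 19+2, 25+0) = 25
best[7] = max(2+25, 6+21, 7+19, …, 25+2, 37+0) = 37
best[8] = max(2+37, 6+25, 7+21, …, 37+2, 31+0) = 39
best[9] = max(2+39, 6+37, 7+25, …, 31+2, 41+0) = 43
One optimal cutting: 7 + 2 → $37 + $6 = $43.

43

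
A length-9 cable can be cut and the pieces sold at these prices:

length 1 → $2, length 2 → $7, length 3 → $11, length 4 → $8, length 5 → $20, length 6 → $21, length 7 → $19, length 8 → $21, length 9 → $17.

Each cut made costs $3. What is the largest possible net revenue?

Build r[k] bottom-up: r[k] = max over allowed piece i of (p[i] + r[k−i]) − 3 per cut.
r[1] = 2
r[2] = max(2+2-3, 7+0) = 7
r[3] = max(2+7-3, 7+2-3, 11+0) = 11
r[4] = max(2+11-3, 7+7-3, 11+2-3, 8+0) = 11
r[5] = max(2+11-3, 7+11-3, 11+7-3, 8+2-3, 20+0) = 20
r[6] = max(2+20-3, 7+11-3, 11+11-3, 8+7-3, 20+2-3, 21+0) = 21
r[7] = max(2+21-3, 7+20-3, 11+11-3, …, 21+2-3, 19+0) = 24
r[8] = max(2+24-3, 7+21-3, 11+20-3, …, 19+2-3, 21+0) = 28
r[9] = max(2+28-3, 7+24-3, 11+21-3, …, 21+2-3, 17+0) = 29
One optimal plan: pieces 6 + 3 (1 cut) → $32 − $3 = $29.

29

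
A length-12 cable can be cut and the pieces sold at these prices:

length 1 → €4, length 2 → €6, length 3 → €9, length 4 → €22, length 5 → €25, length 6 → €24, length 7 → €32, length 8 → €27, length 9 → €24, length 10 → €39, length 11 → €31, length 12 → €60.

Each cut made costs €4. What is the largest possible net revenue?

Build r[k] bottom-up: r[k] = max over allowed piece i of (p[i] + r[k−i]) − 4 per cut.
r[1] = 4
r[2] = max(4+4-4, 6+0) = 6
r[3] = max(4+6-4, 6+4-4, 9+0) = 9
r[4] = max(4+9-4, 6+6-4, 9+4-4, 22+0) = 22
r[5] = max(4+22-4, 6+9-4, 9+6-4, 22+4-4, 25+0) = 25
r[6] = max(4+25-4, 6+22-4, 9+9-4, 22+6-4, 25+4-4, 24+0) = 25
r[7] = max(4+25-4, 6+25-4, 9+22-4, …, 24+4-4, 32+0) = 32
r[8] = max(4+32-4, 6+25-4, 9+25-4, …, 32+4-4, 27+0) = 40
r[9] = max(4+40-4, 6+32-4, 9+25-4, …, 27+4-4, 24+0) = 43
r[10] = max(4+43-4, 6+40-4, 9+32-4, …, 24+4-4, 39+0) = 46
r[11] = max(4+46-4, 6+43-4, 9+40-4, …, 39+4-4, 31+0) = 50
r[12] = max(4+50-4, 6+46-4, 9+43-4, …, 31+4-4, 60+0) = 60
Best is to make no cuts and sell whole for €60.

60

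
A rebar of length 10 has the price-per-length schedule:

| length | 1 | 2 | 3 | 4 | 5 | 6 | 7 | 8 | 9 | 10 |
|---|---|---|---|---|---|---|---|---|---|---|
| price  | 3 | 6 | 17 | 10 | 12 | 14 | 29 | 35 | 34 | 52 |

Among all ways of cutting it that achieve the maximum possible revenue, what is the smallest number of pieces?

Let r[k] be the best obtainable value from length k. For each k, try every first piece i and keep the best of price[i] + r[k−i].
r[1] = 3
r[2] = max(3+3, 6+0) = 6
r[3] = max(3+6, 6+3, 17+0) = 17
r[4] = max(3+17, 6+6, 17+3, 10+0) = 20
r[5] = max(3+20, 6+17, 17+6, 10+3, 12+0) = 23
r[6] = max(3+23, 6+20, 17+17, 10+6, 12+3, 14+0) = 34
r[7] = max(3+34, 6+23, 17+20, …, 14+3, 29+0) = 37
r[8] = max(3+37, 6+34, 17+23, …, 29+3, 35+0) = 40
r[9] = max(3+40, 6+37, 17+34, …, 35+3, 34+0) = 51
r[10] = max(3+51, 6+40, 17+37, …, 34+3, 52+0) = 54
Maximum revenue is ₹54.
Now minimize piece count subject to staying optimal: for each k, pieces[k] = 1 + min over i with p[i]+r[k−i]=r[k] of pieces[k−i].
pieces[7] = 3
pieces[8] = 3
pieces[9] = 3
pieces[10] = 4

4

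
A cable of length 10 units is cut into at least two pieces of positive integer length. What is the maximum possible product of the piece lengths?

Let m[k] be the best product for length k (with at least one cut). For each first piece i, the rest contributes max(k−i, m[k−i]).
m[2] = 1*max(1,0) = 1*1 = 1
m[3] = max(1*2, 2*1) = 2
m[4] = max(1*3, 2*2, 3*1) = 4
m[5] = max(1*4, 2*3, 3*2, 4*1) = 6
m[6] = max(1*6, 2*4, 3*3, 4*2, 5*1) = 9
m[7] = max(1*9, 2*6, 3*4, 4*3, 5*2, 6*1) = 12
m[8] = max(1*12, 2*9, 3*6, …, 6*2, 7*1) = 18
m[9] = max(1*18, 2*12, 3*9, …, 7*2, 8*1) = 27
m[10] = max(1*27, 2*18, 3*12, …, 8*2, 9*1) = 36
One optimal split: 3 + 3 + 2 + 2; product 3*3*2*2 = 36.

36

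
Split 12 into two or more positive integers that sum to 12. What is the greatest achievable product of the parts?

81

Define g[k] = max over 1≤i<k of i · max(k−i, g[k−i]); the inner max lets the remainder stay uncut if that's better.
g[2] = 1·max(1,0) = 1·1 = 1
g[3] = max(1·2, 2·1) = 2
g[4] = max(1·3, 2·2, 3·1) = 4
g[5] = max(1·4, 2·3, 3·2, 4·1) = 6
g[6] = max(1·6, 2·4, 3·3, 4·2, 5·1) = 9
g[7] = max(1·9, 2·6, 3·4, 4·3, 5·2, 6·1) = 12
g[8] = max(1·12, 2·9, 3·6, …, 6·2, 7·1) = 18
g[9] = max(1·18, 2·12, 3·9, …, 7·2, 8·1) = 27
g[10] = max(1·27, 2·18, 3·12, …, 8·2, 9·1) = 36
g[11] = max(1·36, 2·27, 3·18, …, 9·2, 10·1) = 54
g[12] = max(1·54, 2·36, 3·27, …, 10·2, 11·1) = 81
One optimal split: 3 + 3 + 3 + 3; product 3·3·3·3 = 81.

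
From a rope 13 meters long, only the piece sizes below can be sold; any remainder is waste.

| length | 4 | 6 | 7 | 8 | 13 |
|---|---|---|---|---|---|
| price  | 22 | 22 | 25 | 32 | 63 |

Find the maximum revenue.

66

Consider every possible first cut. f[k] is the best of p[i]+f[k−i] over all sellable i≤k.
f[1] = 0
f[2] = 0
f[3] = 0
f[4] = 22
f[5] = 22
f[6] = max(22+0, 22+0) = 22
f[7] = max(22+0, 22+0, 25+0) = 25
f[8] = max(22+22, 22+0, 25+0, 32+0) = 44
f[9] = max(22+22, 22+0, 25+0, 32+0) = 44
f[10] = max(22+22, 22+22, 25+0, 32+0) = 44
f[11] = max(22+25, 22+22, 25+22, 32+0) = 47
f[12] = max(22+44, 22+22, 25+22, 32+22) = 66
f[13] = max(22+44, 22+25, 25+22, 32+22, 63+0) = 66
One optimal cutting: pieces 4 + 4 + 4 with 1 meter of scrap → €66.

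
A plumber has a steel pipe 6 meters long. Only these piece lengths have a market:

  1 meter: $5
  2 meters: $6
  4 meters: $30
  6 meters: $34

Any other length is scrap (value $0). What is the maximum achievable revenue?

Build f[k] bottom-up: f[k] = max over allowed piece i of (p[i] + f[k−i]).
f[1] = 5
f[2] = 10  (first piece 1, then f[1]=5)
f[3] = 15  (first piece 1, then f[2]=10)
f[4] = 30
f[5] = 35  (first piece 1, then f[4]=30)
f[6] = 40  (first piece 1, then f[5]=35)
One optimal cutting: 4 + 1 + 1 → $40.

40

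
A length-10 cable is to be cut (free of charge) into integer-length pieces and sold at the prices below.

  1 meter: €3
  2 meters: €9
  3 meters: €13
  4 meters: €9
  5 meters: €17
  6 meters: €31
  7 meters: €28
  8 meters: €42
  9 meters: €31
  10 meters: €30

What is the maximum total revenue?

51

Let R[k] be the best obtainable value from length k. For each k, try every first piece i and keep the best of price[i] + R[k−i].
R[1] = 3
R[2] = 9
R[3] = 13
R[4] = 18  (first piece 2, then R[2]=9)
R[5] = 22  (first piece 2, then R[3]=13)
R[6] = 31
R[7] = 34  (first piece 1, then R[6]=31)
R[8] = 42
R[9] = 45  (first piece 1, then R[8]=42)
R[10] = 51  (first piece 2, then R[8]=42)
One optimal cutting: 8 + 2 → €42 + €9 = €51.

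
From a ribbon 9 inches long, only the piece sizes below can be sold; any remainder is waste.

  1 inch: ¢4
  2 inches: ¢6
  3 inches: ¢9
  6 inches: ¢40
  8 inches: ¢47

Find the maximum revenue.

Build f[k] bottom-up: f[k] = max over allowed piece i of (p[i] + f[k−i]).
f[1] = 4
f[2] = max(4+4, 6+0) = 8
f[3] = max(4+8, 6+4, 9+0) = 12
f[4] = max(4+12, 6+8, 9+4) = 16
f[5] = max(4+16, 6+12, 9+8) = 20
f[6] = max(4+20, 6+16, 9+12, 40+0) = 40
f[7] = max(4+40, 6+20, 9+16, 40+4) = 44
f[8] = max(4+44, 6+40, 9+20, 40+8, 47+0) = 48
f[9] = max(4+48, 6+44, 9+40, 40+12, 47+4) = 52
One optimal cutting: 6 + 1 + 1 + 1 → ¢52.

52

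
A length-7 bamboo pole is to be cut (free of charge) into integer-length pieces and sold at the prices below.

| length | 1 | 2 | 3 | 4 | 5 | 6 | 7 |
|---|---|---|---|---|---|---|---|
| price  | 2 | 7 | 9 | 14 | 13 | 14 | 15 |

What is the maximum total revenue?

Build r[k] bottom-up: r[k] = max over allowed piece i of (p[i] + r[k−i]).
r[1] = 2
r[2] = max(2+2, 7+0) = 7
r[3] = max(2+7, 7+2, 9+0) = 9
r[4] = max(2+9, 7+7, 9+2, 14+0) = 14
r[5] = max(2+14, 7+9, 9+7, 14+2, 13+0) = 16
r[6] = max(2+16, 7+14, 9+9, 14+7, 13+2, 14+0) = 21
r[7] = max(2+21, 7+16, 9+14, …, 14+2, 15+0) = 23
One optimal cutting: 2 + 2 + 2 + 1 → $7 + $7 + $7 + $2 = $23.

23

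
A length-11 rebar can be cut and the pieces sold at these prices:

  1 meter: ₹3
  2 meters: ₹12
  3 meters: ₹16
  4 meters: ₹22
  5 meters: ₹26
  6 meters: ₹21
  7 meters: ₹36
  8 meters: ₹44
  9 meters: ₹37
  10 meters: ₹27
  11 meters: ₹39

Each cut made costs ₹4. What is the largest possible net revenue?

56

Build v[k] bottom-up: v[k] = max over allowed piece i of (p[i] + v[k−i]) − 4 per cut.
v[1] = 3
v[2] = max(3+3-4, 12+0) = 12
v[3] = max(3+12-4, 12+3-4, 16+0) = 16
v[4] = max(3+16-4, 12+12-4, 16+3-4, 22+0) = 22
v[5] = max(3+22-4, 12+16-4, 16+12-4, 22+3-4, 26+0) = 26
v[6] = max(3+26-4, 12+22-4, 16+16-4, 22+12-4, 26+3-4, 21+0) = 30
v[7] = max(3+30-4, 12+26-4, 16+22-4, …, 21+3-4, 36+0) = 36
v[8] = max(3+36-4, 12+30-4, 16+26-4, …, 36+3-4, 44+0) = 44
v[9] = max(3+44-4, 12+36-4, 16+30-4, …, 44+3-4, 37+0) = 44
v[10] = max(3+44-4, 12+44-4, 16+36-4, …, 37+3-4, 27+0) = 52
v[11] = max(3+52-4, 12+44-4, 16+44-4, …, 27+3-4, 39+0) = 56
One optimal plan: pieces 8 + 3 (1 cut) → ₹60 − ₹4 = ₹56.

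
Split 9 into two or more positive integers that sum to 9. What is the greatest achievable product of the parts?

Fill g[k] for k=2..9: at each k try every first piece i and multiply by the better of (k−i) uncut or g[k−i].
g[2] = 1*max(1,0) = 1*1 = 1
g[3] = 1*max(2,1) = 1*2 = 2
g[4] = 2*max(2,1) = 2*2 = 4
g[5] = 2*max(3,2) = 2*3 = 6
g[6] = 3*max(3,2) = 3*3 = 9
g[7] = 2*max(5,6) = 2*6 = 12
g[8] = 2*max(6,9) = 2*9 = 18
g[9] = 3*max(6,9) = 3*9 = 27
One optimal split: 3 + 3 + 3; product 3*3*3 = 27.

27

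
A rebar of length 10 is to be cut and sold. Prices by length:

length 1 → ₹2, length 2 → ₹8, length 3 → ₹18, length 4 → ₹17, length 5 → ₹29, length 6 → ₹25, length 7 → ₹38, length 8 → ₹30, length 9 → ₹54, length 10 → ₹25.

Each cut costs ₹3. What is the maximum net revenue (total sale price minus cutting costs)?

Build r[k] bottom-up: r[k] = max over allowed piece i of (p[i] + r[k−i]) − 3 per cut.
r[1] = 2
r[2] = max(2+2-3, 8+0) = 8
r[3] = max(2+8-3, 8+2-3, 18+0) = 18
r[4] = max(2+18-3, 8+8-3, 18+2-3, 17+0) = 17
r[5] = max(2+17-3, 8+18-3, 18+8-3, 17+2-3, 29+0) = 29
r[6] = max(2+29-3, 8+17-3, 18+18-3, 17+8-3, 29+2-3, 25+0) = 33
r[7] = max(2+33-3, 8+29-3, 18+17-3, …, 25+2-3, 38+0) = 38
r[8] = max(2+38-3, 8+33-3, 18+29-3, …, 38+2-3, 30+0) = 44
r[9] = max(2+44-3, 8+38-3, 18+33-3, …, 30+2-3, 54+0) = 54
r[10] = max(2+54-3, 8+44-3, 18+38-3, …, 54+2-3, 25+0) = 55
One optimal plan: pieces 5 + 5 (1 cut) → ₹58 − ₹3 = ₹55.

55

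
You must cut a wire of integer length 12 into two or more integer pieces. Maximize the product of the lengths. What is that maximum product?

Let P[k] be the best product for length k (with at least one cut). For each first piece i, the rest contributes max(k−i, P[k−i]).
P[2] = 1·max(1,0) = 1·1 = 1
P[3] = 1·max(2,1) = 1·2 = 2
P[4] = 2·max(2,1) = 2·2 = 4
P[5] = 2·max(3,2) = 2·3 = 6
P[6] = 3·max(3,2) = 3·3 = 9
P[7] = 2·max(5,6) = 2·6 = 12
P[8] = 2·max(6,9) = 2·9 = 18
P[9] = 3·max(6,9) = 3·9 = 27
P[10] = 2·max(8,18) = 2·18 = 36
P[11] = 2·max(9,27) = 2·27 = 54
P[12] = 3·max(9,27) = 3·27 = 81
One optimal split: 3 + 3 + 3 + 3; product 3·3·3·3 = 81.

81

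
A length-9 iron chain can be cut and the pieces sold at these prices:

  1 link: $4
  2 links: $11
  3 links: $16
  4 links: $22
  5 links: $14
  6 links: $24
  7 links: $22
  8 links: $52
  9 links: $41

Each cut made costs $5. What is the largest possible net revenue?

Build net[k] bottom-up: net[k] = max over allowed piece i of (p[i] + net[k−i]) − 5 per cut.
net[1] = 4
net[2] = 11
net[3] = 16
net[4] = 22
net[5] = 22  (first piece 2, then net[3]=16)
net[6] = 28  (first piece 2, then net[4]=22)
net[7] = 33  (first piece 3, then net[4]=22)
net[8] = 52
net[9] = 51  (first piece 1, then net[8]=52)
One optimal plan: pieces 8 + 1 (1 cut) → $56 − $5 = $51.

51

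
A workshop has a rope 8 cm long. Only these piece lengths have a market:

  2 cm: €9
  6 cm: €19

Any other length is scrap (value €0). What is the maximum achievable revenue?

36

Consider every possible first cut. f[k] is the best of p[i]+f[k−i] over all sellable i≤k.
f[1] = 0
f[2] = 9
f[3] = 9
f[4] = 18  (first piece 2, then f[2]=9)
f[5] = 18
f[6] = 27  (first piece 2, then f[4]=18)
f[7] = 27
f[8] = 36  (first piece 2, then f[6]=27)
One optimal cutting: 2 + 2 + 2 + 2 → €36.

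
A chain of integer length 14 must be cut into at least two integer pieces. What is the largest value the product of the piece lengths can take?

Let m[k] be the best product for length k (with at least one cut). For each first piece i, the rest contributes max(k−i, m[k−i]).
Small cases: m[2]=1, m[3]=2, m[4]=4, m[5]=6, m[6]=9.
m[7] = 2*max(5,6) = 2*6 = 12
m[8] = 2*max(6,9) = 2*9 = 18
m[9] = 3*max(6,9) = 3*9 = 27
m[10] = 2*max(8,18) = 2*18 = 36
m[11] = 2*max(9,27) = 2*27 = 54
m[12] = 3*max(9,27) = 3*27 = 81
m[13] = 2*max(11,54) = 2*54 = 108
m[14] = 2*max(12,81) = 2*81 = 162
One optimal split: 3 + 3 + 3 + 3 + 2; product 3*3*3*3*2 = 162.

162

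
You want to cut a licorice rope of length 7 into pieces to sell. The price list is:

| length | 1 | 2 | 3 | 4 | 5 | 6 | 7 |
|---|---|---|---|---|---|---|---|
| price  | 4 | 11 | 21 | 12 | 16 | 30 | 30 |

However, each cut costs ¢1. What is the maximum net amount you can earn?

44

Consider every possible first cut. net[k] is the best of p[i]+net[k−i] over all sellable i≤k, charging 1 whenever i<k.
net[1] = 4
net[2] = max(4+4-1, 11+0) = 11
net[3] = max(4+11-1, 11+4-1, 21+0) = 21
net[4] = max(4+21-1, 11+11-1, 21+4-1, 12+0) = 24
net[5] = max(4+24-1, 11+21-1, 21+11-1, 12+4-1, 16+0) = 31
net[6] = max(4+31-1, 11+24-1, 21+21-1, 12+11-1, 16+4-1, 30+0) = 41
net[7] = max(4+41-1, 11+31-1, 21+24-1, …, 30+4-1, 30+0) = 44
One optimal plan: pieces 3 + 3 + 1 (2 cuts) → ¢46 − ¢2 = ¢44.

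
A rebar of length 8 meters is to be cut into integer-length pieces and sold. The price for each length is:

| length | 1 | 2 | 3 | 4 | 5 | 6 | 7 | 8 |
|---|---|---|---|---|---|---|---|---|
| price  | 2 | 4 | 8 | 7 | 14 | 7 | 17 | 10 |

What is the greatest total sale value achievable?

22

Build R[k] bottom-up: R[k] = max over allowed piece i of (p[i] + R[k−i]).
R[1] = 2
R[2] = max(2+2, 4+0) = 4
R[3] = max(2+4, 4+2, 8+0) = 8
R[4] = max(2+8, 4+4, 8+2, 7+0) = 10
R[5] = max(2+10, 4+8, 8+4, 7+2, 14+0) = 14
R[6] = max(2+14, 4+10, 8+8, 7+4, 14+2, 7+0) = 16
R[7] = max(2+16, 4+14, 8+10, …, 7+2, 17+0) = 18
R[8] = max(2+18, 4+16, 8+14, …, 17+2, 10+0) = 22
One optimal cutting: 5 + 3 → ₹14 + ₹8 = ₹22.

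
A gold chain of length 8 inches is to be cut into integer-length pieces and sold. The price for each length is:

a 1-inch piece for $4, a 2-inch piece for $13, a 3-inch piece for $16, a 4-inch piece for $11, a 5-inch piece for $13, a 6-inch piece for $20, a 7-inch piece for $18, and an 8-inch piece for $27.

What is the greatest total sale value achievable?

52

Let v[k] be the best obtainable value from length k. For each k, try every first piece i and keep the best of price[i] + v[k−i].
v[1] = 4
v[2] = max(4+4, 13+0) = 13
v[3] = max(4+13, 13+4, 16+0) = 17
v[4] = max(4+17, 13+13, 16+4, 11+0) = 26
v[5] = max(4+26, 13+17, 16+13, 11+4, 13+0) = 30
v[6] = max(4+30, 13+26, 16+17, 11+13, 13+4, 20+0) = 39
v[7] = max(4+39, 13+30, 16+26, …, 20+4, 18+0) = 43
v[8] = max(4+43, 13+39, 16+30, …, 18+4, 27+0) = 52
One optimal cutting: 2 + 2 + 2 + 2 → $13 + $13 + $13 + $13 = $52.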